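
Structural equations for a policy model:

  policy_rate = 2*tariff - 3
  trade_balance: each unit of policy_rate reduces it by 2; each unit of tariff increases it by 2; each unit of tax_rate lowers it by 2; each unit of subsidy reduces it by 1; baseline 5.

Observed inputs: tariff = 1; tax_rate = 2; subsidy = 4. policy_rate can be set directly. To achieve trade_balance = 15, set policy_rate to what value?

policy_rate = -8

Intervening on policy_rate fixes its value directly, overriding its dependence on tariff.
Substituting into the trade_balance equation gives trade_balance = -2*policy_rate - 1.
Solve -2*policy_rate - 1 = 15: policy_rate = (15 + 1) / -2 = -8.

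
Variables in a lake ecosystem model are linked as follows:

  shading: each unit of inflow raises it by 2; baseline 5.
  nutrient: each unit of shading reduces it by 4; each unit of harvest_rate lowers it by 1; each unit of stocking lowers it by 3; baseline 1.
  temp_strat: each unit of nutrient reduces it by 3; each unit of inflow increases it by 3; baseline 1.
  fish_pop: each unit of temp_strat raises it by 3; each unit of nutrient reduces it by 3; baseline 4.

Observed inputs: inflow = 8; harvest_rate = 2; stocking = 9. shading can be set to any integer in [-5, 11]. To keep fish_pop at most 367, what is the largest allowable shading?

shading = -1

Intervening on shading fixes its value directly, overriding its dependence on inflow.
Substituting into the nutrient equation gives nutrient = -4*shading - 28.
So temp_strat = 12*shading + 109.
So fish_pop = 48*shading + 415.
Require 48*shading + 415 ≤ 367, so shading ≤ -1.
The largest integer in [-5, 11] satisfying this is -1.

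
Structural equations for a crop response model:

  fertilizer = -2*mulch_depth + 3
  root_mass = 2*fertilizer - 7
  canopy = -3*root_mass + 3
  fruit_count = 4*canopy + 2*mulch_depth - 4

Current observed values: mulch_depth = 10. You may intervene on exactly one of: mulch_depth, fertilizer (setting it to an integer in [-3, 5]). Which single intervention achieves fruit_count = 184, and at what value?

Intervening on mulch_depth: fruit_count = 50*mulch_depth + 20. Reaching 184 requires mulch_depth = 82/25, not an integer.
Intervening on fertilizer: with other inputs at their observed values, fruit_count = -24*fertilizer + 112. Solving for 184 gives fertilizer = -3, within [-3, 5].

set fertilizer = -3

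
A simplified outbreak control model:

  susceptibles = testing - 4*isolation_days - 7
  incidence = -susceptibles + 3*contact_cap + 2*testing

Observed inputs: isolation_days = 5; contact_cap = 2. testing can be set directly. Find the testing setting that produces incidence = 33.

Substituting into the susceptibles equation gives susceptibles = testing - 27.
Substituting into the incidence equation gives incidence = testing + 33.
Solve testing + 33 = 33: testing = (33 - 33) / 1 = 0.

testing = 0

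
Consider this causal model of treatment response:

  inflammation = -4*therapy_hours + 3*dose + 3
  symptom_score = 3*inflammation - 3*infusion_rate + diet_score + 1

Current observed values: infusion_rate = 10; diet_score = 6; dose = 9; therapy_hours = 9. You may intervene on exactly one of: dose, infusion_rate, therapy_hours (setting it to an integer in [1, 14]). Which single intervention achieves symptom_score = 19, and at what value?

Intervening on dose: symptom_score = 9*dose - 122. Reaching 19 requires dose = 47/3, not an integer.
Intervening on infusion_rate: symptom_score = -3*infusion_rate - 11. Reaching 19 requires infusion_rate = -10, outside [1, 14].
Intervening on therapy_hours: with other inputs at their observed values, symptom_score = -12*therapy_hours + 67. Solving for 19 gives therapy_hours = 4, within [1, 14].

set therapy_hours = 4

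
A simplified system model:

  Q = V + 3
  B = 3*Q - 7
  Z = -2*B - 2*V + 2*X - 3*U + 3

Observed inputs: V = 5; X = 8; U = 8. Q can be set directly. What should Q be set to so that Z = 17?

Q = -3

Intervening on Q fixes its value directly, overriding its dependence on V.
Substituting into the Z equation gives Z = -6*Q - 1.
Solve -6*Q - 1 = 17: Q = (17 + 1) / -6 = -3.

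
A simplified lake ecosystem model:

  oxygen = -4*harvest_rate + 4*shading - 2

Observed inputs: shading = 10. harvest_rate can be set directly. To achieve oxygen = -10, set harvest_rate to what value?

harvest_rate = 12

Substituting into the oxygen equation gives oxygen = -4*harvest_rate + 38.
Solve -4*harvest_rate + 38 = -10: harvest_rate = (-10 - 38) / -4 = 12.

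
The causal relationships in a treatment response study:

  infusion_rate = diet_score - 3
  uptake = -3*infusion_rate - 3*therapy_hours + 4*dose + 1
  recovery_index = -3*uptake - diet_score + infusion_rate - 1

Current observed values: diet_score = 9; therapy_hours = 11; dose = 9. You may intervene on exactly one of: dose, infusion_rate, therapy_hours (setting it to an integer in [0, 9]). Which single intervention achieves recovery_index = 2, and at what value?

Intervening on dose: recovery_index = -12*dose + 146. Reaching 2 requires dose = 12, outside [0, 9].
Intervening on infusion_rate: recovery_index = 10*infusion_rate - 22. Reaching 2 requires infusion_rate = 12/5, not an integer.
Intervening on therapy_hours: with other inputs at their observed values, recovery_index = 9*therapy_hours - 61. Solving for 2 gives therapy_hours = 7, within [0, 9].

set therapy_hours = 7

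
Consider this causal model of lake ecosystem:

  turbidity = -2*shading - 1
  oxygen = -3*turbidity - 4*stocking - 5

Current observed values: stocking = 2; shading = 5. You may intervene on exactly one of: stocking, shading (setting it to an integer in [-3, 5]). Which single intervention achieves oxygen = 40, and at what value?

Intervening on stocking: with other inputs at their observed values, oxygen = -4*stocking + 28. Solving for 40 gives stocking = -3, within [-3, 5].
Intervening on shading: oxygen = 6*shading - 10. Reaching 40 requires shading = 25/3, not an integer.

set stocking = -3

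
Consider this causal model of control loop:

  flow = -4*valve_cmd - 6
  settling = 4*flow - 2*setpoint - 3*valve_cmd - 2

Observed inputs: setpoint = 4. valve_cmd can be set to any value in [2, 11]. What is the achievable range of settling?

-243 to -72

Substituting into the settling equation gives settling = -19*valve_cmd - 34.
Linear in valve_cmd, so extremes are at the endpoints: valve_cmd = 2 gives settling = -72; valve_cmd = 11 gives settling = -243.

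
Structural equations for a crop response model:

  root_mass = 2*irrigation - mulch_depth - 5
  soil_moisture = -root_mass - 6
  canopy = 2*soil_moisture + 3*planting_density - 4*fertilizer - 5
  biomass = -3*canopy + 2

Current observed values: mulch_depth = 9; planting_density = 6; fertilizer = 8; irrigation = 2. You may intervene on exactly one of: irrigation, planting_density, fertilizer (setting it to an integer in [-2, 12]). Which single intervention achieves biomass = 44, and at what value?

set planting_density = 5

Intervening on irrigation: biomass = 12*irrigation + 11. Reaching 44 requires irrigation = 11/4, not an integer.
Intervening on planting_density: with other inputs at their observed values, biomass = -9*planting_density + 89. Solving for 44 gives planting_density = 5, within [-2, 12].
Intervening on fertilizer: biomass = 12*fertilizer - 61. Reaching 44 requires fertilizer = 35/4, not an integer.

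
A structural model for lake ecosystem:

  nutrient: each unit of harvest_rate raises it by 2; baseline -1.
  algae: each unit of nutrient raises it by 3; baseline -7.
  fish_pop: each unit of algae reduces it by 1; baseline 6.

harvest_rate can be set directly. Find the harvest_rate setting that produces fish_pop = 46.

harvest_rate = -5

Substituting into the algae equation gives algae = 6*harvest_rate - 10.
Substituting into the fish_pop equation gives fish_pop = -6*harvest_rate + 16.
Solve -6*harvest_rate + 16 = 46: harvest_rate = (46 - 16) / -6 = -5.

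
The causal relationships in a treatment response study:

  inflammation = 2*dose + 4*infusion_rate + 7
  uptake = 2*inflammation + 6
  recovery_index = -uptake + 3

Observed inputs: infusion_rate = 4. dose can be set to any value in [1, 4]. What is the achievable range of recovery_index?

Substituting into the inflammation equation gives inflammation = 2*dose + 23.
Substituting into the uptake equation gives uptake = 4*dose + 52.
This gives recovery_index = -4*dose - 49.
Linear in dose, so extremes are at the endpoints: dose = 1 gives recovery_index = -53; dose = 4 gives recovery_index = -65.

-65 to -53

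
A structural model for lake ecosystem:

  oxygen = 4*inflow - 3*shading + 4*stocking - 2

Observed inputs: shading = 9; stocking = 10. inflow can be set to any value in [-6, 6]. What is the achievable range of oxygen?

Substituting into the oxygen equation gives oxygen = 4*inflow + 11.
Linear in inflow, so extremes are at the endpoints: inflow = -6 gives oxygen = -13; inflow = 6 gives oxygen = 35.

-13 to 35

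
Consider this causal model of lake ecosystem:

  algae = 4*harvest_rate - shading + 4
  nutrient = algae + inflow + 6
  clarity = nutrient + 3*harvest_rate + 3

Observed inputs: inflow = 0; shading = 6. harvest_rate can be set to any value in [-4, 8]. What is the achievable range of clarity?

Substituting into the algae equation gives algae = 4*harvest_rate - 2.
Substituting into the nutrient equation gives nutrient = 4*harvest_rate + 4.
Substituting into the clarity equation gives clarity = 7*harvest_rate + 7.
Linear in harvest_rate, so extremes are at the endpoints: harvest_rate = -4 gives clarity = -21; harvest_rate = 8 gives clarity = 63.

-21 to 63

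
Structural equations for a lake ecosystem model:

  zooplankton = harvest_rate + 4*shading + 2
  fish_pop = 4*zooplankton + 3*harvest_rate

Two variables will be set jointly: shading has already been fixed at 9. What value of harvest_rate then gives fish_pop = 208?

harvest_rate = 8

With shading held at 9:
Substituting into the zooplankton equation gives zooplankton = harvest_rate + 38.
Substituting into the fish_pop equation gives fish_pop = 7*harvest_rate + 152.
Solve 7*harvest_rate + 152 = 208: harvest_rate = (208 - 152) / 7 = 8.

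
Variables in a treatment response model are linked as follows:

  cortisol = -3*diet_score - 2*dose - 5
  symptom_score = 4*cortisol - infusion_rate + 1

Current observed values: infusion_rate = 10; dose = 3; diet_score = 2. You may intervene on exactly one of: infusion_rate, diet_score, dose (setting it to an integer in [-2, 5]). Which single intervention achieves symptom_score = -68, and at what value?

Intervening on infusion_rate: with other inputs at their observed values, symptom_score = -infusion_rate - 67. Solving for -68 gives infusion_rate = 1, within [-2, 5].
Intervening on diet_score: symptom_score = -12*diet_score - 53. Reaching -68 requires diet_score = 5/4, not an integer.
Intervening on dose: symptom_score = -8*dose - 53. Reaching -68 requires dose = 15/8, not an integer.

set infusion_rate = 1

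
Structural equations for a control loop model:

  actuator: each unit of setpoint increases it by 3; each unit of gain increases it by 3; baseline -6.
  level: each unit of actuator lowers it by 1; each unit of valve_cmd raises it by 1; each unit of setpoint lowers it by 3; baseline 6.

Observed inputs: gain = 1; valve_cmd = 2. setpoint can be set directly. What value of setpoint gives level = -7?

Substituting into the actuator equation gives actuator = 3*setpoint - 3.
This gives level = -6*setpoint + 11.
Solve -6*setpoint + 11 = -7: setpoint = (-7 - 11) / -6 = 3.

setpoint = 3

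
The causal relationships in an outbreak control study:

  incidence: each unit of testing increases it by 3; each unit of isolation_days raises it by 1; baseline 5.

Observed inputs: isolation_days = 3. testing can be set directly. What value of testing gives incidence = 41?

Substituting into the incidence equation gives incidence = 3*testing + 8.
Solve 3*testing + 8 = 41: testing = (41 - 8) / 3 = 11.

testing = 11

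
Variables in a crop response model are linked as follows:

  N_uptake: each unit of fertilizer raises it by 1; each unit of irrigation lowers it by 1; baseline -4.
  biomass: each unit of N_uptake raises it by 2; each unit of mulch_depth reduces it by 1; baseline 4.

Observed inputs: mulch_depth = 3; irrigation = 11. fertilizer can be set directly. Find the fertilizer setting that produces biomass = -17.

Substituting into the N_uptake equation gives N_uptake = fertilizer - 15.
This gives biomass = 2*fertilizer - 29.
Solve 2*fertilizer - 29 = -17: fertilizer = (-17 + 29) / 2 = 6.

fertilizer = 6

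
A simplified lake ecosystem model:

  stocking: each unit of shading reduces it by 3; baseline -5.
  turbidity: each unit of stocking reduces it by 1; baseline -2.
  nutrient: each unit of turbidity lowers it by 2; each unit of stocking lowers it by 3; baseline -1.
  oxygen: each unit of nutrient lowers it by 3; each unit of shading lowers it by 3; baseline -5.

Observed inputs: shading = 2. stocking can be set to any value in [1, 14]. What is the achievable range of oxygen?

Intervening on stocking fixes its value directly, overriding its dependence on shading.
Substituting into the nutrient equation gives nutrient = -stocking + 3.
Substituting into the oxygen equation gives oxygen = 3*stocking - 20.
Linear in stocking, so extremes are at the endpoints: stocking = 1 gives oxygen = -17; stocking = 14 gives oxygen = 22.

-17 to 22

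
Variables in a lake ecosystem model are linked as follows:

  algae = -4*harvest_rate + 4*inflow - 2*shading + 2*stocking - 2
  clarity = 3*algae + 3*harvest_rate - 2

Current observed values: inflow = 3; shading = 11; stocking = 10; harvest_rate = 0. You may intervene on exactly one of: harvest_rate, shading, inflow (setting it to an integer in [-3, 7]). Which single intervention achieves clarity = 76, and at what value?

set shading = 2

Intervening on harvest_rate: clarity = -9*harvest_rate + 22. Reaching 76 requires harvest_rate = -6, outside [-3, 7].
Intervening on shading: with other inputs at their observed values, clarity = -6*shading + 88. Solving for 76 gives shading = 2, within [-3, 7].
Intervening on inflow: clarity = 12*inflow - 14. Reaching 76 requires inflow = 15/2, not an integer.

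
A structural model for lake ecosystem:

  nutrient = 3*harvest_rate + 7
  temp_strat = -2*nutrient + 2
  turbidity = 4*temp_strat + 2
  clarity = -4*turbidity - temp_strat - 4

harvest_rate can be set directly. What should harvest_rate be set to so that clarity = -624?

Substituting into the temp_strat equation gives temp_strat = -6*harvest_rate - 12.
Substituting into the turbidity equation gives turbidity = -24*harvest_rate - 46.
Substituting into the clarity equation gives clarity = 102*harvest_rate + 192.
Solve 102*harvest_rate + 192 = -624: harvest_rate = (-624 - 192) / 102 = -8.

harvest_rate = -8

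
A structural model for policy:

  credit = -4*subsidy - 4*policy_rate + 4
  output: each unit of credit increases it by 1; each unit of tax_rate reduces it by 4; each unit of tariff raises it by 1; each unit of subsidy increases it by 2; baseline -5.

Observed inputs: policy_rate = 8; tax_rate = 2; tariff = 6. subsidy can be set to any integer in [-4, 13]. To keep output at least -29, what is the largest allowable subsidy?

Substituting into the credit equation gives credit = -4*subsidy - 28.
This gives output = -2*subsidy - 35.
Require -2*subsidy - 35 ≥ -29, so subsidy ≤ -3.
The largest integer in [-4, 13] satisfying this is -3.

subsidy = -3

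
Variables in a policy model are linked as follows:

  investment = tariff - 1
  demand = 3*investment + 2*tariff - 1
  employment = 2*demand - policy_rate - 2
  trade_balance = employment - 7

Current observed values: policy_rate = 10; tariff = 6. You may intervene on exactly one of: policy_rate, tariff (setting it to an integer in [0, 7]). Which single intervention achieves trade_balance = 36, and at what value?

Intervening on policy_rate: with other inputs at their observed values, trade_balance = -policy_rate + 43. Solving for 36 gives policy_rate = 7, within [0, 7].
Intervening on tariff: trade_balance = 10*tariff - 27. Reaching 36 requires tariff = 63/10, not an integer.

set policy_rate = 7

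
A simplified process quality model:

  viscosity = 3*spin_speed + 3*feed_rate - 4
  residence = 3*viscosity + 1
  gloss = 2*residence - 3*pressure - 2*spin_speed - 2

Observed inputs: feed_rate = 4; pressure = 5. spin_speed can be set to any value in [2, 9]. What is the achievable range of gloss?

Substituting into the viscosity equation gives viscosity = 3*spin_speed + 8.
Substituting into the residence equation gives residence = 9*spin_speed + 25.
gloss becomes 16*spin_speed + 33.
Linear in spin_speed, so extremes are at the endpoints: spin_speed = 2 gives gloss = 65; spin_speed = 9 gives gloss = 177.

65 to 177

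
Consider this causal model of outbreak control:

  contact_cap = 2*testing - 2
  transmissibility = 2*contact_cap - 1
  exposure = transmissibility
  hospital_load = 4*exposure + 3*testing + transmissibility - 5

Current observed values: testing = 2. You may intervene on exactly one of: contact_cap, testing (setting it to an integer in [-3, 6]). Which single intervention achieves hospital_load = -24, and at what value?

Intervening on contact_cap: with other inputs at their observed values, hospital_load = 10*contact_cap - 4. Solving for -24 gives contact_cap = -2, within [-3, 6].
Intervening on testing: hospital_load = 23*testing - 30. Reaching -24 requires testing = 6/23, not an integer.

set contact_cap = -2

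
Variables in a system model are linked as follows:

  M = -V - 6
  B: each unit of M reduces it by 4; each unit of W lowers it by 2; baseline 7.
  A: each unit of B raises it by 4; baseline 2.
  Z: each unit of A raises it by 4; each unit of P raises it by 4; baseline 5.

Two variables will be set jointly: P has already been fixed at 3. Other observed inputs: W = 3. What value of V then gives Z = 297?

With P held at 3:
Substituting into the B equation gives B = 4*V + 25.
Substituting into the A equation gives A = 16*V + 102.
Z becomes 64*V + 425.
Solve 64*V + 425 = 297: V = (297 - 425) / 64 = -2.

V = -2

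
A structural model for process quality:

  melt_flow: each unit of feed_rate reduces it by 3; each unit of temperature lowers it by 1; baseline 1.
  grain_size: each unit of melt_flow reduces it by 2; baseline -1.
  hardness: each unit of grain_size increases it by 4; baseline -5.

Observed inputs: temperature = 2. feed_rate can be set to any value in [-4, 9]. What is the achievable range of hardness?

-97 to 215

Substituting into the melt_flow equation gives melt_flow = -3*feed_rate - 1.
Substituting into the grain_size equation gives grain_size = 6*feed_rate + 1.
Substituting into the hardness equation gives hardness = 24*feed_rate - 1.
Linear in feed_rate, so extremes are at the endpoints: feed_rate = -4 gives hardness = -97; feed_rate = 9 gives hardness = 215.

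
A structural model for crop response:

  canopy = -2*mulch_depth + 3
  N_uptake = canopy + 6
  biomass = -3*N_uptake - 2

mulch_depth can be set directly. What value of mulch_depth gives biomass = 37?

Substituting into the N_uptake equation gives N_uptake = -2*mulch_depth + 9.
Substituting into the biomass equation gives biomass = 6*mulch_depth - 29.
Solve 6*mulch_depth - 29 = 37: mulch_depth = (37 + 29) / 6 = 11.

mulch_depth = 11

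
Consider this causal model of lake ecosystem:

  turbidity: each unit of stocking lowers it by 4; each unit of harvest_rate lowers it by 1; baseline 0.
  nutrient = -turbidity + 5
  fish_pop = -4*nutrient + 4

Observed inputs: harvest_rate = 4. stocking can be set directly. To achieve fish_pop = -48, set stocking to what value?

Substituting into the turbidity equation gives turbidity = -4*stocking - 4.
nutrient becomes 4*stocking + 9.
Substituting into the fish_pop equation gives fish_pop = -16*stocking - 32.
Solve -16*stocking - 32 = -48: stocking = (-48 + 32) / -16 = 1.

stocking = 1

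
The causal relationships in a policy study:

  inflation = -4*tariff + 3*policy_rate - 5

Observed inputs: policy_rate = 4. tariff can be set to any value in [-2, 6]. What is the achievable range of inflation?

-17 to 15

Substituting into the inflation equation gives inflation = -4*tariff + 7.
Linear in tariff, so extremes are at the endpoints: tariff = -2 gives inflation = 15; tariff = 6 gives inflation = -17.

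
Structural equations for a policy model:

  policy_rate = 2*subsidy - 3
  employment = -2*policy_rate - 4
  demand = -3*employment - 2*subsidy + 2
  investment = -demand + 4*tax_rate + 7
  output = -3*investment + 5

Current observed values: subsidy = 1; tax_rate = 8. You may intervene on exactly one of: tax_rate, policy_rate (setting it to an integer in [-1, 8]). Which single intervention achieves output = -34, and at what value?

Intervening on tax_rate: with other inputs at their observed values, output = -12*tax_rate + 2. Solving for -34 gives tax_rate = 3, within [-1, 8].
Intervening on policy_rate: output = 18*policy_rate - 76. Reaching -34 requires policy_rate = 7/3, not an integer.

set tax_rate = 3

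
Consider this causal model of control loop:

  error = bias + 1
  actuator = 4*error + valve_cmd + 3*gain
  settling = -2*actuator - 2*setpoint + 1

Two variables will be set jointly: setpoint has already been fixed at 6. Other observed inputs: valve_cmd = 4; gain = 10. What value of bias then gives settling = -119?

With setpoint held at 6:
Substituting into the actuator equation gives actuator = 4*bias + 38.
settling becomes -8*bias - 87.
Solve -8*bias - 87 = -119: bias = (-119 + 87) / -8 = 4.

bias = 4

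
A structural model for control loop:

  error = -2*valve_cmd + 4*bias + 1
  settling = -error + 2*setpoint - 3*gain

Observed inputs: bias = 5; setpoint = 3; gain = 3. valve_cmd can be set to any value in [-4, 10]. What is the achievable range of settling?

Substituting into the error equation gives error = -2*valve_cmd + 21.
So settling = 2*valve_cmd - 24.
Linear in valve_cmd, so extremes are at the endpoints: valve_cmd = -4 gives settling = -32; valve_cmd = 10 gives settling = -4.

-32 to -4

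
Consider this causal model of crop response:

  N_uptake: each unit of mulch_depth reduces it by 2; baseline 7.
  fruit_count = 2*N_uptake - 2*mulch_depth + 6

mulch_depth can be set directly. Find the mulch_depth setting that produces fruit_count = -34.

Substituting into the fruit_count equation gives fruit_count = -6*mulch_depth + 20.
Solve -6*mulch_depth + 20 = -34: mulch_depth = (-34 - 20) / -6 = 9.

mulch_depth = 9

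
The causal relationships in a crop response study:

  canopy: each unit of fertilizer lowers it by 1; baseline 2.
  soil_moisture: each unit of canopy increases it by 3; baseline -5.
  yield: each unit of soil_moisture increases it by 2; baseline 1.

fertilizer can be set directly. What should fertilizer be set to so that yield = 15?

Substituting into the soil_moisture equation gives soil_moisture = -3*fertilizer + 1.
yield becomes -6*fertilizer + 3.
Solve -6*fertilizer + 3 = 15: fertilizer = (15 - 3) / -6 = -2.

fertilizer = -2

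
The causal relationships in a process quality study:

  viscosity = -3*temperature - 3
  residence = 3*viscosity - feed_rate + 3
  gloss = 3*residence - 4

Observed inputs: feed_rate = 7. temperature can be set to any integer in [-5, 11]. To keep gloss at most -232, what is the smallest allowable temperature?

Substituting into the residence equation gives residence = -9*temperature - 13.
This gives gloss = -27*temperature - 43.
Require -27*temperature - 43 ≤ -232, so temperature ≥ 7.
The smallest integer in [-5, 11] satisfying this is 7.

temperature = 7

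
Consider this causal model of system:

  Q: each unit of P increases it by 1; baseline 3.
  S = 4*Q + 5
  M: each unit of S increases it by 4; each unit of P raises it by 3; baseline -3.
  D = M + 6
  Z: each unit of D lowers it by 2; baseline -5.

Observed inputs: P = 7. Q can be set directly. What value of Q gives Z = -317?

Q = 7

Intervening on Q fixes its value directly, overriding its dependence on P.
Substituting into the M equation gives M = 16*Q + 38.
Substituting into the D equation gives D = 16*Q + 44.
Z becomes -32*Q - 93.
Solve -32*Q - 93 = -317: Q = (-317 + 93) / -32 = 7.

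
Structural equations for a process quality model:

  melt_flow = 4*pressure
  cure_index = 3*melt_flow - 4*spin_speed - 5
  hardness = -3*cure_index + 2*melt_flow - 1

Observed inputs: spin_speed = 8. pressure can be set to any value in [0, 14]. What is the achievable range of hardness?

-282 to 110

Substituting into the cure_index equation gives cure_index = 12*pressure - 37.
hardness becomes -28*pressure + 110.
Linear in pressure, so extremes are at the endpoints: pressure = 0 gives hardness = 110; pressure = 14 gives hardness = -282.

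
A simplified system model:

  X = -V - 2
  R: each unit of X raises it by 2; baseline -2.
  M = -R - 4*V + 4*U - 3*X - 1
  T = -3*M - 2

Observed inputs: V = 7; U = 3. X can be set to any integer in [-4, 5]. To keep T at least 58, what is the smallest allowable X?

X = 1

Intervening on X fixes its value directly, overriding its dependence on V.
Substituting into the M equation gives M = -5*X - 15.
Substituting into the T equation gives T = 15*X + 43.
Require 15*X + 43 ≥ 58, so X ≥ 1.
The smallest integer in [-4, 5] satisfying this is 1.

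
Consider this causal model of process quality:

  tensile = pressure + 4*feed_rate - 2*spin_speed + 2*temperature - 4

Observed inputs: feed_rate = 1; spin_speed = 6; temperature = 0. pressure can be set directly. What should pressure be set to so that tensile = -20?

pressure = -8

Substituting into the tensile equation gives tensile = pressure - 12.
Solve pressure - 12 = -20: pressure = (-20 + 12) / 1 = -8.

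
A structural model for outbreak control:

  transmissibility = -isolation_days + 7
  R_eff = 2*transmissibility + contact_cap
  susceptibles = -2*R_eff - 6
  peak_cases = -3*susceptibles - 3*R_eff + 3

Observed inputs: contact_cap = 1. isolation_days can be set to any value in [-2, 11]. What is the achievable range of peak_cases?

Substituting into the R_eff equation gives R_eff = -2*isolation_days + 15.
So susceptibles = 4*isolation_days - 36.
peak_cases becomes -6*isolation_days + 66.
Linear in isolation_days, so extremes are at the endpoints: isolation_days = -2 gives peak_cases = 78; isolation_days = 11 gives peak_cases = 0.

0 to 78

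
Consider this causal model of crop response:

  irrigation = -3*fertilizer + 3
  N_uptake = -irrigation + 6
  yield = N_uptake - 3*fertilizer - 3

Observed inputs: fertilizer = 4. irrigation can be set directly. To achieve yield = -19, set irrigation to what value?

irrigation = 10

Intervening on irrigation fixes its value directly, overriding its dependence on fertilizer.
Substituting into the yield equation gives yield = -irrigation - 9.
Solve -irrigation - 9 = -19: irrigation = (-19 + 9) / -1 = 10.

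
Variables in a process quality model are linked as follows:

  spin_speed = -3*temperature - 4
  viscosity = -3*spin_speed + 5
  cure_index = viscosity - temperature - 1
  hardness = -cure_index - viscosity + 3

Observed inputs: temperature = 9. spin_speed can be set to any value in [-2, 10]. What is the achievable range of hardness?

Intervening on spin_speed fixes its value directly, overriding its dependence on temperature.
Substituting into the cure_index equation gives cure_index = -3*spin_speed - 5.
This gives hardness = 6*spin_speed + 3.
Linear in spin_speed, so extremes are at the endpoints: spin_speed = -2 gives hardness = -9; spin_speed = 10 gives hardness = 63.

-9 to 63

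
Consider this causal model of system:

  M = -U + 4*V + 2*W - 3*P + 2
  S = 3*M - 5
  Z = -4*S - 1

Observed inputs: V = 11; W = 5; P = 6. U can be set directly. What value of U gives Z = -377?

U = 5

Substituting into the M equation gives M = -U + 38.
Substituting into the S equation gives S = -3*U + 109.
Substituting into the Z equation gives Z = 12*U - 437.
Solve 12*U - 437 = -377: U = (-377 + 437) / 12 = 5.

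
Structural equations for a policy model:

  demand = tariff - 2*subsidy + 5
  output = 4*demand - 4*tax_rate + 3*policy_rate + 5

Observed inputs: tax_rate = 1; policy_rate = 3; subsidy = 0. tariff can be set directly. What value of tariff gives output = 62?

tariff = 8

Substituting into the demand equation gives demand = tariff + 5.
This gives output = 4*tariff + 30.
Solve 4*tariff + 30 = 62: tariff = (62 - 30) / 4 = 8.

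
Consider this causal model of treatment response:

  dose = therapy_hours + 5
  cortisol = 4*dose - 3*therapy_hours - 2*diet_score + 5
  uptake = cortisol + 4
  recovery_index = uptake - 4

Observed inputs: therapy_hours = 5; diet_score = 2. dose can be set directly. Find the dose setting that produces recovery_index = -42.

Intervening on dose fixes its value directly, overriding its dependence on therapy_hours.
Substituting into the cortisol equation gives cortisol = 4*dose - 14.
This gives uptake = 4*dose - 10.
So recovery_index = 4*dose - 14.
Solve 4*dose - 14 = -42: dose = (-42 + 14) / 4 = -7.

dose = -7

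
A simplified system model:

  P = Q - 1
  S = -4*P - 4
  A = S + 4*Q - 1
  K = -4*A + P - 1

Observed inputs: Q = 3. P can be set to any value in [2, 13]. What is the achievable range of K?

5 to 192

Intervening on P fixes its value directly, overriding its dependence on Q.
Substituting into the A equation gives A = -4*P + 7.
This gives K = 17*P - 29.
Linear in P, so extremes are at the endpoints: P = 2 gives K = 5; P = 13 gives K = 192.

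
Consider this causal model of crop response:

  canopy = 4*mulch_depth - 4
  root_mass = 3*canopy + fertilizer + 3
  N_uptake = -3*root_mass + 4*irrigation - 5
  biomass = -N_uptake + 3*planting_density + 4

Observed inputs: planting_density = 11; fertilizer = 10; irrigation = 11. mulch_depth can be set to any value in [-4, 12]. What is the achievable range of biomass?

Substituting into the root_mass equation gives root_mass = 12*mulch_depth + 1.
Substituting into the N_uptake equation gives N_uptake = -36*mulch_depth + 36.
biomass becomes 36*mulch_depth + 1.
Linear in mulch_depth, so extremes are at the endpoints: mulch_depth = -4 gives biomass = -143; mulch_depth = 12 gives biomass = 433.

-143 to 433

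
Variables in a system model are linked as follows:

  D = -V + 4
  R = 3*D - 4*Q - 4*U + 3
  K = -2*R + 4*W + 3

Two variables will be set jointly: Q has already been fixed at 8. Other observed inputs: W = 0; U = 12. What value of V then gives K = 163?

V = 5

With Q held at 8:
Substituting into the R equation gives R = -3*V - 65.
K becomes 6*V + 133.
Solve 6*V + 133 = 163: V = (163 - 133) / 6 = 5.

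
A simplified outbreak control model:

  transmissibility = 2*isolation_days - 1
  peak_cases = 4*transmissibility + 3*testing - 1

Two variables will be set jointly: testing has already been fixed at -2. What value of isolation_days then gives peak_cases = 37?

With testing held at -2:
Substituting into the peak_cases equation gives peak_cases = 8*isolation_days - 11.
Solve 8*isolation_days - 11 = 37: isolation_days = (37 + 11) / 8 = 6.

isolation_days = 6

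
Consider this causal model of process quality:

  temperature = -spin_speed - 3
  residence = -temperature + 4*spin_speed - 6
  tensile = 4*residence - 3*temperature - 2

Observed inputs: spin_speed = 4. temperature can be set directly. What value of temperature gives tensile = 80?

temperature = -6

Intervening on temperature fixes its value directly, overriding its dependence on spin_speed.
Substituting into the residence equation gives residence = -temperature + 10.
Substituting into the tensile equation gives tensile = -7*temperature + 38.
Solve -7*temperature + 38 = 80: temperature = (80 - 38) / -7 = -6.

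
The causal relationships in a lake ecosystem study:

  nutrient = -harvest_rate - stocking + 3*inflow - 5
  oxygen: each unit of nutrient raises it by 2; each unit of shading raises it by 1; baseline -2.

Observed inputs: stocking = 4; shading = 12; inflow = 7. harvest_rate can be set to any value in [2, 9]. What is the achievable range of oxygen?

16 to 30

Substituting into the nutrient equation gives nutrient = -harvest_rate + 12.
This gives oxygen = -2*harvest_rate + 34.
Linear in harvest_rate, so extremes are at the endpoints: harvest_rate = 2 gives oxygen = 30; harvest_rate = 9 gives oxygen = 16.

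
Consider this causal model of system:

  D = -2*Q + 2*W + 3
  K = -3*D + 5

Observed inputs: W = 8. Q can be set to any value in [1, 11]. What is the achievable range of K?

-46 to 14

Substituting into the D equation gives D = -2*Q + 19.
Substituting into the K equation gives K = 6*Q - 52.
Linear in Q, so extremes are at the endpoints: Q = 1 gives K = -46; Q = 11 gives K = 14.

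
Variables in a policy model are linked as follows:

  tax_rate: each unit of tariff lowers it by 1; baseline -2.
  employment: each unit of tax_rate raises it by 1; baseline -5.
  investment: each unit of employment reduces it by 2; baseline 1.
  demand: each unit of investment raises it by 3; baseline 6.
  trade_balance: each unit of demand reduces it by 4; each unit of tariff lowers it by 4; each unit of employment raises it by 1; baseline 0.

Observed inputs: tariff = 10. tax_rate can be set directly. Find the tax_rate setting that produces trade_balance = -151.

tax_rate = 2

Intervening on tax_rate fixes its value directly, overriding its dependence on tariff.
Substituting into the investment equation gives investment = -2*tax_rate + 11.
Substituting into the demand equation gives demand = -6*tax_rate + 39.
Substituting into the trade_balance equation gives trade_balance = 25*tax_rate - 201.
Solve 25*tax_rate - 201 = -151: tax_rate = (-151 + 201) / 25 = 2.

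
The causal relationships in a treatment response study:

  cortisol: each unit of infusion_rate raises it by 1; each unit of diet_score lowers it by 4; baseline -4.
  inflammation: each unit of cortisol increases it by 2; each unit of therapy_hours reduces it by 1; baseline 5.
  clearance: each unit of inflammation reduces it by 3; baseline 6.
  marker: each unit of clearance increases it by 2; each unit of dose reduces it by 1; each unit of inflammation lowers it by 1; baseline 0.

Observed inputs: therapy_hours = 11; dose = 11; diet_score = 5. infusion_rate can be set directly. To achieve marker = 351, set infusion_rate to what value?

Substituting into the cortisol equation gives cortisol = infusion_rate - 24.
inflammation becomes 2*infusion_rate - 54.
Substituting into the clearance equation gives clearance = -6*infusion_rate + 168.
So marker = -14*infusion_rate + 379.
Solve -14*infusion_rate + 379 = 351: infusion_rate = (351 - 379) / -14 = 2.

infusion_rate = 2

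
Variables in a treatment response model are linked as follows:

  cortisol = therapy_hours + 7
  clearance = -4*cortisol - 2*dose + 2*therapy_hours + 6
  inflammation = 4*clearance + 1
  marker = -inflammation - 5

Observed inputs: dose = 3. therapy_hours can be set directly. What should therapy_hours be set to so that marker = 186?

therapy_hours = 10

Substituting into the clearance equation gives clearance = -2*therapy_hours - 28.
Substituting into the inflammation equation gives inflammation = -8*therapy_hours - 111.
Substituting into the marker equation gives marker = 8*therapy_hours + 106.
Solve 8*therapy_hours + 106 = 186: therapy_hours = (186 - 106) / 8 = 10.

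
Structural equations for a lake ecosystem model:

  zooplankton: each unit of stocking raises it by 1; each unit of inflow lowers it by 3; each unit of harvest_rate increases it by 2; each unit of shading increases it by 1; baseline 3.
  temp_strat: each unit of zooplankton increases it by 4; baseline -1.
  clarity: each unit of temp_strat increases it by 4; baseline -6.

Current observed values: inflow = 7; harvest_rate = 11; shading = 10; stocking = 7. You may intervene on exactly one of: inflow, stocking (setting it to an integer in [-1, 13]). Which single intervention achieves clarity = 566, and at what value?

set inflow = 2

Intervening on inflow: with other inputs at their observed values, clarity = -48*inflow + 662. Solving for 566 gives inflow = 2, within [-1, 13].
Intervening on stocking: clarity = 16*stocking + 214. Reaching 566 requires stocking = 22, outside [-1, 13].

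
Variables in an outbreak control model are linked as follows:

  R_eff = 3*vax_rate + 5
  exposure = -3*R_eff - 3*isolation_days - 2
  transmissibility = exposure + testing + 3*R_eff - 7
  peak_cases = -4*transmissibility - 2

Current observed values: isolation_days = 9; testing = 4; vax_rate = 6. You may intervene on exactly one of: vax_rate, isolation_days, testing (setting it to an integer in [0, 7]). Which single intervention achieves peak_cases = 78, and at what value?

Intervening on vax_rate: the paths from vax_rate to peak_cases cancel (net effect zero), leaving peak_cases = 126; 78 is unreachable this way.
Intervening on isolation_days: with other inputs at their observed values, peak_cases = 12*isolation_days + 18. Solving for 78 gives isolation_days = 5, within [0, 7].
Intervening on testing: peak_cases = -4*testing + 142. Reaching 78 requires testing = 16, outside [0, 7].

set isolation_days = 5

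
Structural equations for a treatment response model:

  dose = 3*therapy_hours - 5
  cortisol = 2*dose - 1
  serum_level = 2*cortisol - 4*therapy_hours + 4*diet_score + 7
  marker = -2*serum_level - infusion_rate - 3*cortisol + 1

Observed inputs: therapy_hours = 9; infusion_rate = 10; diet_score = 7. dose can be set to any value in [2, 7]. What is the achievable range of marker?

Intervening on dose fixes its value directly, overriding its dependence on therapy_hours.
Substituting into the serum_level equation gives serum_level = 4*dose - 3.
marker becomes -14*dose.
Linear in dose, so extremes are at the endpoints: dose = 2 gives marker = -28; dose = 7 gives marker = -98.

-98 to -28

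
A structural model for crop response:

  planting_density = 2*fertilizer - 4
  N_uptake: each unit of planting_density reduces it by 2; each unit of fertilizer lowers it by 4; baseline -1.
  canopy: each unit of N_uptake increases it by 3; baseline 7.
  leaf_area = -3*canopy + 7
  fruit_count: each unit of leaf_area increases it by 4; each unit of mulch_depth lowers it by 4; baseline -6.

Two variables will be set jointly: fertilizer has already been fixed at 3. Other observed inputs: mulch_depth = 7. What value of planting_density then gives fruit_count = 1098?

With fertilizer held at 3:
Intervening on planting_density fixes its value directly, overriding its dependence on fertilizer.
Substituting into the N_uptake equation gives N_uptake = -2*planting_density - 13.
So canopy = -6*planting_density - 32.
Substituting into the leaf_area equation gives leaf_area = 18*planting_density + 103.
fruit_count becomes 72*planting_density + 378.
Solve 72*planting_density + 378 = 1098: planting_density = (1098 - 378) / 72 = 10.

planting_density = 10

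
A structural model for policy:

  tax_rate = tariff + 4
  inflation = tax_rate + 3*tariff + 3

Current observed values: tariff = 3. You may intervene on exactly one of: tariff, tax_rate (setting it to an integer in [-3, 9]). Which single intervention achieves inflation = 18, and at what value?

Intervening on tariff: inflation = 4*tariff + 7. Reaching 18 requires tariff = 11/4, not an integer.
Intervening on tax_rate: with other inputs at their observed values, inflation = tax_rate + 12. Solving for 18 gives tax_rate = 6, within [-3, 9].

set tax_rate = 6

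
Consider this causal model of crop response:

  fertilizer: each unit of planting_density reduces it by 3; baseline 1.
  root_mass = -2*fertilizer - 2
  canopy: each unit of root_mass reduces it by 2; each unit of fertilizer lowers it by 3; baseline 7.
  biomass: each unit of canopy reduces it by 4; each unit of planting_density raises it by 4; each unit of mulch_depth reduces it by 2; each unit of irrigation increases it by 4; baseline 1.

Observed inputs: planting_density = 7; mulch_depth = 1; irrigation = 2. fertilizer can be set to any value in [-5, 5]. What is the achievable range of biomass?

-29 to 11

Intervening on fertilizer fixes its value directly, overriding its dependence on planting_density.
Substituting into the canopy equation gives canopy = fertilizer + 11.
biomass becomes -4*fertilizer - 9.
Linear in fertilizer, so extremes are at the endpoints: fertilizer = -5 gives biomass = 11; fertilizer = 5 gives biomass = -29.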